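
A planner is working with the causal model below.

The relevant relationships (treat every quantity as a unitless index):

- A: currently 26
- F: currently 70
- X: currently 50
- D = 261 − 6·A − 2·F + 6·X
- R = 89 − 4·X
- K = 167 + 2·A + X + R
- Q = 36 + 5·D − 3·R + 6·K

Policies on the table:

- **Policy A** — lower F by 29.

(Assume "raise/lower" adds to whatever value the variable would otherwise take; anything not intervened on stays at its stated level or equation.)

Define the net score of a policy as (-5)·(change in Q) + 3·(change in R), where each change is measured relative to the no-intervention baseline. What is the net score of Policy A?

-1450

Baseline:
  A = 26
  F = 70
  X = 50
  D = 261 − 6·26 − 2·70 + 6·50 = 265
  R = 89 − 4·50 = -111
  K = 167 + 2·26 + 50 + (-111) = 158
  Q = 36 + 5·265 − 3·(-111) + 6·158 = 2642
Policy A (F − 29):
  A = 26
  F = 70 − 29 = 41
  X = 50
  D = 261 − 6·26 − 2·41 + 6·50 = 323
  R = 89 − 4·50 = -111
  K = 167 + 2·26 + 50 + (-111) = 158
  Q = 36 + 5·323 − 3·(-111) + 6·158 = 2932
ΔQ = 2932 − 2642 = 290; ΔR = -111 − (-111) = 0
Score = (-5)·290 + 3·0 = -1450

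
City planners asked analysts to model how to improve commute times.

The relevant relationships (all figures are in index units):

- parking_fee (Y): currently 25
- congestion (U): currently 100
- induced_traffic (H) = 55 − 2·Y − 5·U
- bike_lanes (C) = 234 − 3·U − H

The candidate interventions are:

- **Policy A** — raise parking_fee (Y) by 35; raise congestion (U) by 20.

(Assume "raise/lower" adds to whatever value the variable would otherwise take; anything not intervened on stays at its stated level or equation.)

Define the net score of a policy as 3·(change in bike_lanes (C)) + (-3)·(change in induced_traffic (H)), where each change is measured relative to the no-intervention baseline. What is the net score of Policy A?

Baseline:
  Y = 25
  U = 100
  H = 55 − 2·25 − 5·100 = -495
  C = 234 − 3·100 − (-495) = 429
Policy A (Y + 35, U + 20):
  Y = 25 + 35 = 60
  U = 100 + 20 = 120
  H = 55 − 2·60 − 5·120 = -665
  C = 234 − 3·120 − (-665) = 539
ΔC = 539 − 429 = 110; ΔH = -665 − (-495) = -170
Score = 3·110 + (-3)·(-170) = 840

840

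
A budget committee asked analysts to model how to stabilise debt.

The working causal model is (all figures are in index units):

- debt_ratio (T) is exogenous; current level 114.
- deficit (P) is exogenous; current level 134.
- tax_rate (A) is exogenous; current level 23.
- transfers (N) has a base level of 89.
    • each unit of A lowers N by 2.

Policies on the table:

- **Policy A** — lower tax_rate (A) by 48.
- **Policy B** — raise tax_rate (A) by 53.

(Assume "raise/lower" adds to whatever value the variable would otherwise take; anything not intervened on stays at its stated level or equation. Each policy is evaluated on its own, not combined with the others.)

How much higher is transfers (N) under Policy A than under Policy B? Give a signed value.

Policy A (A − 48):
  A = 23 − 48 = -25
  N = 89 − 2·(-25) = 139
Policy B (A + 53):
  A = 23 + 53 = 76
  N = 89 − 2·76 = -63
N: 139 − (-63) = 202

202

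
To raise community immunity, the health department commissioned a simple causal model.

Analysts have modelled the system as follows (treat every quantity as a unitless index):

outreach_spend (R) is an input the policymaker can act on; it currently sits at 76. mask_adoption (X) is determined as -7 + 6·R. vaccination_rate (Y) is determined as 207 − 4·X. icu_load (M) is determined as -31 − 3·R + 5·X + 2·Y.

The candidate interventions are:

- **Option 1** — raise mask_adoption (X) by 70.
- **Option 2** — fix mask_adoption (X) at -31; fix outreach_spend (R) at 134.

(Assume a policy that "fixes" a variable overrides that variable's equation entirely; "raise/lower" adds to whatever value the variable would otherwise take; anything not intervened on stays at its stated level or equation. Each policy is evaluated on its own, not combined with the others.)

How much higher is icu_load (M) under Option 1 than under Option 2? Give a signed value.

Option 1 (X + 70):
  R = 76
  X = -7 + 6·76 (+70 from intervention) = 519
  Y = 207 − 4·519 = -1869
  M = -31 − 3·76 + 5·519 + 2·(-1869) = -1402
Option 2 (X := -31, R := 134):
  R = 134
  X = -31
  Y = 207 − 4·(-31) = 331
  M = -31 − 3·134 + 5·(-31) + 2·331 = 74
M: -1402 − 74 = -1476

-1476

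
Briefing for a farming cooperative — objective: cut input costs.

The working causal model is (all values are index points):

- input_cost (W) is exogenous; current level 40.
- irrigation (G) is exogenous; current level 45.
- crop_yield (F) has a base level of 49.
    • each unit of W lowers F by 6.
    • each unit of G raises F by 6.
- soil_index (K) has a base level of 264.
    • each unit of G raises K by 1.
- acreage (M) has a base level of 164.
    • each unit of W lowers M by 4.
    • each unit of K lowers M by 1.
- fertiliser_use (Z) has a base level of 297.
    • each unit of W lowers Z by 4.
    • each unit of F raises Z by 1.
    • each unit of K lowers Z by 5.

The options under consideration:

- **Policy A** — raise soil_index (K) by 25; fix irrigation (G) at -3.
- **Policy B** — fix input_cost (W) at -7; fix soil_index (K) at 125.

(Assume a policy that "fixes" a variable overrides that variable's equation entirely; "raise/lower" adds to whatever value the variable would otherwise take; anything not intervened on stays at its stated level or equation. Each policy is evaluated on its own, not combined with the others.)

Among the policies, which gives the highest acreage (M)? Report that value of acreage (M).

67

Policy A (K + 25, G := -3):
  W = 40
  G = -3
  K = 264 + (-3) (+25 from intervention) = 286
  M = 164 − 4·40 − 286 = -282
Policy B (W := -7, K := 125):
  W = -7
  G = 45
  K = 125
  M = 164 − 4·(-7) − 125 = 67
Comparing — Policy A: M=-282, Policy B: M=67. Highest is 67 (Policy B).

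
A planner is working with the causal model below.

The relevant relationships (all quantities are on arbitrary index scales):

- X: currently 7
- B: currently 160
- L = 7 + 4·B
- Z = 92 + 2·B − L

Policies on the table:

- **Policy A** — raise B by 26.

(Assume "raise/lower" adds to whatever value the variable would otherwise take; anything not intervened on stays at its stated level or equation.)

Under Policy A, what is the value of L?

Policy A (B + 26):
  B = 160 + 26 = 186
  L = 7 + 4·186 = 751

751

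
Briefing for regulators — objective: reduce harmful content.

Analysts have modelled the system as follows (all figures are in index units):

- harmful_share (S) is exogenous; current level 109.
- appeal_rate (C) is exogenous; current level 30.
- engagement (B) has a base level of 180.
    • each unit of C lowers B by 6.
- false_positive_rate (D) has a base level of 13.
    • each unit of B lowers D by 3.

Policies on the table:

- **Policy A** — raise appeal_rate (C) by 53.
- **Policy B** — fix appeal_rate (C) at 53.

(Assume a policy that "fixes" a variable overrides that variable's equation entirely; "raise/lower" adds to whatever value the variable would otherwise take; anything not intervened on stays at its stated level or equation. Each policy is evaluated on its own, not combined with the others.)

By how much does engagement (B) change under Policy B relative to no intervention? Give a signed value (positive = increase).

-138

Baseline:
  C = 30
  B = 180 − 6·30 = 0
Policy B (C := 53):
  C = 53
  B = 180 − 6·53 = -138
Change in B: -138 − 0 = -138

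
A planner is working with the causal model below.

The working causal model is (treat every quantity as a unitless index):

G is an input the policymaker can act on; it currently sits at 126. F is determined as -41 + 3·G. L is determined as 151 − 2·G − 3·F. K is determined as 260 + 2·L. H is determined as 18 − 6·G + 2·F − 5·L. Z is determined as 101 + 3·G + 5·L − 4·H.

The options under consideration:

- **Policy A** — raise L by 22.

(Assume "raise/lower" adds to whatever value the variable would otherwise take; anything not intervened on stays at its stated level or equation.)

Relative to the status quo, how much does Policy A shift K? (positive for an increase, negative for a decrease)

44

Baseline:
  G = 126
  F = -41 + 3·126 = 337
  L = 151 − 2·126 − 3·337 = -1112
  K = 260 + 2·(-1112) = -1964
Policy A (L + 22):
  G = 126
  F = -41 + 3·126 = 337
  L = 151 − 2·126 − 3·337 (+22 from intervention) = -1090
  K = 260 + 2·(-1090) = -1920
Change in K: -1920 − (-1964) = 44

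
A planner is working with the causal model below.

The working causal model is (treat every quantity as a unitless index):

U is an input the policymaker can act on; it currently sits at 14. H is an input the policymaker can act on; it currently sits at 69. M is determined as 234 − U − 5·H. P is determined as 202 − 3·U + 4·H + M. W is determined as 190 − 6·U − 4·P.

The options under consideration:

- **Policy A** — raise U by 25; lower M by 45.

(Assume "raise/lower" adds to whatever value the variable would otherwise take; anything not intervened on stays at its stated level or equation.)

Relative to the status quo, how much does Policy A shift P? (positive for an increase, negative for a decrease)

Baseline:
  U = 14
  H = 69
  M = 234 − 14 − 5·69 = -125
  P = 202 − 3·14 + 4·69 + (-125) = 311
Policy A (U + 25, M − 45):
  U = 14 + 25 = 39
  H = 69
  M = 234 − 39 − 5·69 (−45 from intervention) = -195
  P = 202 − 3·39 + 4·69 + (-195) = 166
Change in P: 166 − 311 = -145

-145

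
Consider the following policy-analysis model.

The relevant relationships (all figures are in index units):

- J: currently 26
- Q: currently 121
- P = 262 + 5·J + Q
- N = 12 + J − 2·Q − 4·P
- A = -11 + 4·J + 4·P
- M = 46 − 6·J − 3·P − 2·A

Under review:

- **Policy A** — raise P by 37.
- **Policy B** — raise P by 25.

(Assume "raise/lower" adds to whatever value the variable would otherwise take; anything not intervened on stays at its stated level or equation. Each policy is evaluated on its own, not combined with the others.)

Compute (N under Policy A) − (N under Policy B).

Policy A (P + 37):
  J = 26
  Q = 121
  P = 262 + 5·26 + 121 (+37 from intervention) = 550
  N = 12 + 26 − 2·121 − 4·550 = -2404
Policy B (P + 25):
  J = 26
  Q = 121
  P = 262 + 5·26 + 121 (+25 from intervention) = 538
  N = 12 + 26 − 2·121 − 4·538 = -2356
N: -2404 − (-2356) = -48

-48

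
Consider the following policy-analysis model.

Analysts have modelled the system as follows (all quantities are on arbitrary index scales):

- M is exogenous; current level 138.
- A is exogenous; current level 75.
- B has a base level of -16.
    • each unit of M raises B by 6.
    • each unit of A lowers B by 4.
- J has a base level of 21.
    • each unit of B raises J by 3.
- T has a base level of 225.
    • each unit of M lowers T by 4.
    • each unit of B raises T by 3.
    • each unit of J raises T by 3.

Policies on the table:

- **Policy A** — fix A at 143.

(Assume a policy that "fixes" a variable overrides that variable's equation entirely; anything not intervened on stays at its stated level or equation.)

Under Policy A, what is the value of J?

Policy A (A := 143):
  M = 138
  A = 143
  B = -16 + 6·138 − 4·143 = 240
  J = 21 + 3·240 = 741

741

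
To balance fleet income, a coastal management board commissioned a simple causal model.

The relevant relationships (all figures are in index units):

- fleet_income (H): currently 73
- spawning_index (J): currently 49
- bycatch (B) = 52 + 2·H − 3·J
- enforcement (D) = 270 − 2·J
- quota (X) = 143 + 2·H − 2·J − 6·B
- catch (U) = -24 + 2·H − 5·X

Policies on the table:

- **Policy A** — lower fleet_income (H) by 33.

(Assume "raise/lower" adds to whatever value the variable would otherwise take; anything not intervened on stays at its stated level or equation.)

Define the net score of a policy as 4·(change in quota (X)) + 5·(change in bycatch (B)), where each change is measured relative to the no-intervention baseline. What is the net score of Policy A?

Baseline:
  H = 73
  J = 49
  B = 52 + 2·73 − 3·49 = 51
  X = 143 + 2·73 − 2·49 − 6·51 = -115
Policy A (H − 33):
  H = 73 − 33 = 40
  J = 49
  B = 52 + 2·40 − 3·49 = -15
  X = 143 + 2·40 − 2·49 − 6·(-15) = 215
ΔX = 215 − (-115) = 330; ΔB = -15 − 51 = -66
Score = 4·330 + 5·(-66) = 990

990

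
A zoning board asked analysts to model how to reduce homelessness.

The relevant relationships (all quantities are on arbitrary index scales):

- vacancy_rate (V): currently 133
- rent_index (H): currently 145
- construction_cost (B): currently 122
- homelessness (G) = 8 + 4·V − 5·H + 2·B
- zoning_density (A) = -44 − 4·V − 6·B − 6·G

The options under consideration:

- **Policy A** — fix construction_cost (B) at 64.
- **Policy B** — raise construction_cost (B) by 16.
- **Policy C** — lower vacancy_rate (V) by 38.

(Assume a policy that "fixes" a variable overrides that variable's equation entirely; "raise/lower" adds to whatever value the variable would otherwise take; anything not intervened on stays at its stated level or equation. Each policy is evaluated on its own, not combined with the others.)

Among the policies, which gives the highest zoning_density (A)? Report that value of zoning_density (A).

Policy A (B := 64):
  V = 133
  H = 145
  B = 64
  G = 8 + 4·133 − 5·145 + 2·64 = -57
  A = -44 − 4·133 − 6·64 − 6·(-57) = -618
Policy B (B + 16):
  V = 133
  H = 145
  B = 122 + 16 = 138
  G = 8 + 4·133 − 5·145 + 2·138 = 91
  A = -44 − 4·133 − 6·138 − 6·91 = -1950
Policy C (V − 38):
  V = 133 − 38 = 95
  H = 145
  B = 122
  G = 8 + 4·95 − 5·145 + 2·122 = -93
  A = -44 − 4·95 − 6·122 − 6·(-93) = -598
Comparing — Policy A: A=-618, Policy B: A=-1950, Policy C: A=-598. Highest is -598 (Policy C).

-598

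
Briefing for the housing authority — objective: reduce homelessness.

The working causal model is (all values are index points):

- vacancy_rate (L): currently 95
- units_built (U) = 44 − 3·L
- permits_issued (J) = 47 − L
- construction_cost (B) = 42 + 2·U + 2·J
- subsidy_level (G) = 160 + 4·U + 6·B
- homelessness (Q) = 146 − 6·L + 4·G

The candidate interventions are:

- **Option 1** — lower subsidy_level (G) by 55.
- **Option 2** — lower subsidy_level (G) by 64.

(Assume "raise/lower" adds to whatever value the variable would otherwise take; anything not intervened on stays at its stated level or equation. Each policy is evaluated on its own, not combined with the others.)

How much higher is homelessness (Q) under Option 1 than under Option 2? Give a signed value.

36

Option 1 (G − 55):
  L = 95
  U = 44 − 3·95 = -241
  J = 47 − 95 = -48
  B = 42 + 2·(-241) + 2·(-48) = -536
  G = 160 + 4·(-241) + 6·(-536) (−55 from intervention) = -4075
  Q = 146 − 6·95 + 4·(-4075) = -16724
Option 2 (G − 64):
  L = 95
  U = 44 − 3·95 = -241
  J = 47 − 95 = -48
  B = 42 + 2·(-241) + 2·(-48) = -536
  G = 160 + 4·(-241) + 6·(-536) (−64 from intervention) = -4084
  Q = 146 − 6·95 + 4·(-4084) = -16760
Q: -16724 − (-16760) = 36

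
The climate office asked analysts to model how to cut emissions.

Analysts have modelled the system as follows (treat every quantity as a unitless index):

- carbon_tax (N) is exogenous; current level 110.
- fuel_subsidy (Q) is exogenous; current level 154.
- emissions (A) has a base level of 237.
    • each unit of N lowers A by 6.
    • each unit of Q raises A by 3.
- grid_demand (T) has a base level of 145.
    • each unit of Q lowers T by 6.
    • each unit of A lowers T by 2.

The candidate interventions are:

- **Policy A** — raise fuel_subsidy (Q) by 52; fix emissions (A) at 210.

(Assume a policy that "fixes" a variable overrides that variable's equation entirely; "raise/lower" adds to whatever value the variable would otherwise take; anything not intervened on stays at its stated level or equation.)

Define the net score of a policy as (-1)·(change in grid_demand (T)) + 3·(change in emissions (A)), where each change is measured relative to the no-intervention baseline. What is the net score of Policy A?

1167

Baseline:
  N = 110
  Q = 154
  A = 237 − 6·110 + 3·154 = 39
  T = 145 − 6·154 − 2·39 = -857
Policy A (Q + 52, A := 210):
  N = 110
  Q = 154 + 52 = 206
  A = 210
  T = 145 − 6·206 − 2·210 = -1511
ΔT = -1511 − (-857) = -654; ΔA = 210 − 39 = 171
Score = (-1)·(-654) + 3·171 = 1167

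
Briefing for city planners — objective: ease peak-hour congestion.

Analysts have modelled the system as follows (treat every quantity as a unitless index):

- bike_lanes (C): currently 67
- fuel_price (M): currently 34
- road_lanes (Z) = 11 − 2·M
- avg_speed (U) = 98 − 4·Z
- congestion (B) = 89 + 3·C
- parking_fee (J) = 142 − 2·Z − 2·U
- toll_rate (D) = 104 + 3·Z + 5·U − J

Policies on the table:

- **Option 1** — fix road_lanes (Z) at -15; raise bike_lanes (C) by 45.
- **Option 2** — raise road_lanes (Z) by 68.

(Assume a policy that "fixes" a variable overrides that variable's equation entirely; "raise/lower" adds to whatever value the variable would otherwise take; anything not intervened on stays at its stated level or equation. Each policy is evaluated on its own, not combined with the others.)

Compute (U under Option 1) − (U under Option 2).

104

Option 1 (Z := -15, C + 45):
  M = 34
  Z = -15
  U = 98 − 4·(-15) = 158
Option 2 (Z + 68):
  M = 34
  Z = 11 − 2·34 (+68 from intervention) = 11
  U = 98 − 4·11 = 54
U: 158 − 54 = 104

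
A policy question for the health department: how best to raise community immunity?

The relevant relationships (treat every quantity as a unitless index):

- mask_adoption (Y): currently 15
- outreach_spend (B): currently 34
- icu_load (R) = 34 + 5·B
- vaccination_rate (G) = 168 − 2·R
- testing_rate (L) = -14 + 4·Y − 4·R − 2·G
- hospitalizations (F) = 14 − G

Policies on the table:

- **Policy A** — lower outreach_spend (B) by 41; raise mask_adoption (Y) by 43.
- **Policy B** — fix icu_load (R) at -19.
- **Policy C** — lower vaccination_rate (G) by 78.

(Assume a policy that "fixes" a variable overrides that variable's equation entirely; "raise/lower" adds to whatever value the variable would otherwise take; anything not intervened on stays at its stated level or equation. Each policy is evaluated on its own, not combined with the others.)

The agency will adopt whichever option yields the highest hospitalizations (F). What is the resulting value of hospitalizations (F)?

Policy A (B − 41, Y + 43):
  B = 34 − 41 = -7
  R = 34 + 5·(-7) = -1
  G = 168 − 2·(-1) = 170
  F = 14 − 170 = -156
Policy B (R := -19):
  B = 34
  R = -19
  G = 168 − 2·(-19) = 206
  F = 14 − 206 = -192
Policy C (G − 78):
  B = 34
  R = 34 + 5·34 = 204
  G = 168 − 2·204 (−78 from intervention) = -318
  F = 14 − (-318) = 332
Comparing — Policy A: F=-156, Policy B: F=-192, Policy C: F=332. Highest is 332 (Policy C).

332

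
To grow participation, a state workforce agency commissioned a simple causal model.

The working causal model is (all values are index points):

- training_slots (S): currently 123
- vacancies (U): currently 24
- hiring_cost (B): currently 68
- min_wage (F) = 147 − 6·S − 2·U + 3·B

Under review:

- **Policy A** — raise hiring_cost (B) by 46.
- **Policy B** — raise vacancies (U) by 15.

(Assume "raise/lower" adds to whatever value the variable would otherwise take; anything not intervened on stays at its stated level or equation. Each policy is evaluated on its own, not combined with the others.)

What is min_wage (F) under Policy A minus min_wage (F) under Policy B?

Policy A (B + 46):
  S = 123
  U = 24
  B = 68 + 46 = 114
  F = 147 − 6·123 − 2·24 + 3·114 = -297
Policy B (U + 15):
  S = 123
  U = 24 + 15 = 39
  B = 68
  F = 147 − 6·123 − 2·39 + 3·68 = -465
F: -297 − (-465) = 168

168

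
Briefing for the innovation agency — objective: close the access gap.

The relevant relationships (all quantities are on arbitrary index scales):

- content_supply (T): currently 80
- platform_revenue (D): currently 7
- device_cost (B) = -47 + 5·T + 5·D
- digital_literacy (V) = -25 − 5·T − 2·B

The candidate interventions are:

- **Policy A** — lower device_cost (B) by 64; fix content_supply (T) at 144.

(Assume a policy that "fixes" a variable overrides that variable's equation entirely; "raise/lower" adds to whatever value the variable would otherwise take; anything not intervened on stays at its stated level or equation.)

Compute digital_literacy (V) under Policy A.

Policy A (B − 64, T := 144):
  T = 144
  D = 7
  B = -47 + 5·144 + 5·7 (−64 from intervention) = 644
  V = -25 − 5·144 − 2·644 = -2033

-2033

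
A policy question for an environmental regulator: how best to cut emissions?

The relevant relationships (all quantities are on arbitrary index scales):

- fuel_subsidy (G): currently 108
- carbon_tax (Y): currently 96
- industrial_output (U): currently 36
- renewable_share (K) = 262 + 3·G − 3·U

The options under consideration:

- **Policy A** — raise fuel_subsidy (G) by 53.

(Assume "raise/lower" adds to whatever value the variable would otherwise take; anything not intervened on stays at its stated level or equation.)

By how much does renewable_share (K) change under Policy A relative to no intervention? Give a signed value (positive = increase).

159

Baseline:
  G = 108
  U = 36
  K = 262 + 3·108 − 3·36 = 478
Policy A (G + 53):
  G = 108 + 53 = 161
  U = 36
  K = 262 + 3·161 − 3·36 = 637
Change in K: 637 − 478 = 159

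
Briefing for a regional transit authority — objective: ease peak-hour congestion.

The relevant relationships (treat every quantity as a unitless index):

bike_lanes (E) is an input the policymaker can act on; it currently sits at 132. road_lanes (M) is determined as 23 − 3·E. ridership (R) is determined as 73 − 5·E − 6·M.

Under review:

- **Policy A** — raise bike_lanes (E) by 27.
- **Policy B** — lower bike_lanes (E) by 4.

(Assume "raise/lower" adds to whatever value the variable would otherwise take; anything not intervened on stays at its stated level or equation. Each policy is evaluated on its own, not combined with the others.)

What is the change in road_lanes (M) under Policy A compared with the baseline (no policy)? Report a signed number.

-81

Baseline:
  E = 132
  M = 23 − 3·132 = -373
Policy A (E + 27):
  E = 132 + 27 = 159
  M = 23 − 3·159 = -454
Change in M: -454 − (-373) = -81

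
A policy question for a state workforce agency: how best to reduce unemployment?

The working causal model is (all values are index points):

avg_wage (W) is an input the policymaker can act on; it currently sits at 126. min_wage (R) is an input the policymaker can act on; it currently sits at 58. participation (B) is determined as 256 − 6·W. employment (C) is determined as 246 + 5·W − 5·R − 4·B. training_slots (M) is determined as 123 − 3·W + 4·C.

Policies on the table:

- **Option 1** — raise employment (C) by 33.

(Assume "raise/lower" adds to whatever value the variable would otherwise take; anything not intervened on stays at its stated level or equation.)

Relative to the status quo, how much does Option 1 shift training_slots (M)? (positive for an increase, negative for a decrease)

132

Baseline:
  W = 126
  R = 58
  B = 256 − 6·126 = -500
  C = 246 + 5·126 − 5·58 − 4·(-500) = 2586
  M = 123 − 3·126 + 4·2586 = 10089
Option 1 (C + 33):
  W = 126
  R = 58
  B = 256 − 6·126 = -500
  C = 246 + 5·126 − 5·58 − 4·(-500) (+33 from intervention) = 2619
  M = 123 − 3·126 + 4·2619 = 10221
Change in M: 10221 − 10089 = 132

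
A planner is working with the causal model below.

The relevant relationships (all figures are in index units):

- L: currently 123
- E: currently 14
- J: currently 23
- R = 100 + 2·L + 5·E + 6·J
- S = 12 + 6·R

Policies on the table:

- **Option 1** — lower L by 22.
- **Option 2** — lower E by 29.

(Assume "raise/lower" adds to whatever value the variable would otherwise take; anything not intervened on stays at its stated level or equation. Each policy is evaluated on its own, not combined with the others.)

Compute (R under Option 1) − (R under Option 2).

Option 1 (L − 22):
  L = 123 − 22 = 101
  E = 14
  J = 23
  R = 100 + 2·101 + 5·14 + 6·23 = 510
Option 2 (E − 29):
  L = 123
  E = 14 − 29 = -15
  J = 23
  R = 100 + 2·123 + 5·(-15) + 6·23 = 409
R: 510 − 409 = 101

101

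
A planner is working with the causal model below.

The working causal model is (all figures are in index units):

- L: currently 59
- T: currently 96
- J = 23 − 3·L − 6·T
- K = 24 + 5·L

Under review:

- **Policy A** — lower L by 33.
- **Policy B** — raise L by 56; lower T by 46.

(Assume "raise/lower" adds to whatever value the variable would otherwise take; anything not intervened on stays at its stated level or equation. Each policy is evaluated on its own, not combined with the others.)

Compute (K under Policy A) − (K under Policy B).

Policy A (L − 33):
  L = 59 − 33 = 26
  K = 24 + 5·26 = 154
Policy B (L + 56, T − 46):
  L = 59 + 56 = 115
  K = 24 + 5·115 = 599
K: 154 − 599 = -445

-445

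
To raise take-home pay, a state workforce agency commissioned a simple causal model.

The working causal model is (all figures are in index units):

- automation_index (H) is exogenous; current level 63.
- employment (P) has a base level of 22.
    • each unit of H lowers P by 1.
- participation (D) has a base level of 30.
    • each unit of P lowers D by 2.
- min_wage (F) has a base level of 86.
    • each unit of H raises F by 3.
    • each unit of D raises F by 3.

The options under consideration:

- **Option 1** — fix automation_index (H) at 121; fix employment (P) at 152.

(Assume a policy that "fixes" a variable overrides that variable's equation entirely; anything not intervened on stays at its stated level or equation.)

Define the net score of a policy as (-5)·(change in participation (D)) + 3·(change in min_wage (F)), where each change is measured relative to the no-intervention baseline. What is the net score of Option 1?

Baseline:
  H = 63
  P = 22 − 63 = -41
  D = 30 − 2·(-41) = 112
  F = 86 + 3·63 + 3·112 = 611
Option 1 (H := 121, P := 152):
  H = 121
  P = 152
  D = 30 − 2·152 = -274
  F = 86 + 3·121 + 3·(-274) = -373
ΔD = -274 − 112 = -386; ΔF = -373 − 611 = -984
Score = (-5)·(-386) + 3·(-984) = -1022

-1022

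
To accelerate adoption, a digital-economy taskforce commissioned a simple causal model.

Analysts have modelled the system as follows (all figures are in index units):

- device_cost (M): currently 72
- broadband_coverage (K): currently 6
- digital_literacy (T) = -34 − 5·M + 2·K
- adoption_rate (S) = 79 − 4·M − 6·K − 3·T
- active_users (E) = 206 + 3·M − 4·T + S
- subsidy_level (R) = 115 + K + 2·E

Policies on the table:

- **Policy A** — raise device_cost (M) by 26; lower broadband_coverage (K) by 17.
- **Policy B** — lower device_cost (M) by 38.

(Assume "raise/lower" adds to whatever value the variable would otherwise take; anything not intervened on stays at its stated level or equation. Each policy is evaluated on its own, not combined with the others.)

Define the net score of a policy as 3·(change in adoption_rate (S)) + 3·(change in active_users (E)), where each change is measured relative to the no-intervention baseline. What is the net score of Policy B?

-5130

Baseline:
  M = 72
  K = 6
  T = -34 − 5·72 + 2·6 = -382
  S = 79 − 4·72 − 6·6 − 3·(-382) = 901
  E = 206 + 3·72 − 4·(-382) + 901 = 2851
Policy B (M − 38):
  M = 72 − 38 = 34
  K = 6
  T = -34 − 5·34 + 2·6 = -192
  S = 79 − 4·34 − 6·6 − 3·(-192) = 483
  E = 206 + 3·34 − 4·(-192) + 483 = 1559
ΔS = 483 − 901 = -418; ΔE = 1559 − 2851 = -1292
Score = 3·(-418) + 3·(-1292) = -5130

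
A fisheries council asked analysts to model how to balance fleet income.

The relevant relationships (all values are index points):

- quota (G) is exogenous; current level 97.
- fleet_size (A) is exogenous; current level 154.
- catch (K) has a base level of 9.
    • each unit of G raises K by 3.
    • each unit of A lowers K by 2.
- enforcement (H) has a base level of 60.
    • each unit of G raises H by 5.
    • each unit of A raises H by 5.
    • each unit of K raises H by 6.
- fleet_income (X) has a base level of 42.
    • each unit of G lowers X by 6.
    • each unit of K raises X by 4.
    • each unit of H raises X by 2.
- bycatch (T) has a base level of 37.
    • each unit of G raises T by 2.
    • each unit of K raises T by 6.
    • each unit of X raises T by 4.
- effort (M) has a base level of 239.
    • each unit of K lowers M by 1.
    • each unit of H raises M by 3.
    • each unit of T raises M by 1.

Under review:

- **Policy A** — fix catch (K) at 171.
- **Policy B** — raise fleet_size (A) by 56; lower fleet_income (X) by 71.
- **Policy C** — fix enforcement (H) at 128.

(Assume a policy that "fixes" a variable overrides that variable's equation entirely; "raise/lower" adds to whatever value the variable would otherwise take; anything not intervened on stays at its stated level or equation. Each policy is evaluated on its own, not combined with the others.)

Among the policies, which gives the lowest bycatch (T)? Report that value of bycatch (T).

-1081

Policy A (K := 171):
  G = 97
  A = 154
  K = 171
  H = 60 + 5·97 + 5·154 + 6·171 = 2341
  X = 42 − 6·97 + 4·171 + 2·2341 = 4826
  T = 37 + 2·97 + 6·171 + 4·4826 = 20561
Policy B (A + 56, X − 71):
  G = 97
  A = 154 + 56 = 210
  K = 9 + 3·97 − 2·210 = -120
  H = 60 + 5·97 + 5·210 + 6·(-120) = 875
  X = 42 − 6·97 + 4·(-120) + 2·875 (−71 from intervention) = 659
  T = 37 + 2·97 + 6·(-120) + 4·659 = 2147
Policy C (H := 128):
  G = 97
  A = 154
  K = 9 + 3·97 − 2·154 = -8
  H = 128
  X = 42 − 6·97 + 4·(-8) + 2·128 = -316
  T = 37 + 2·97 + 6·(-8) + 4·(-316) = -1081
Comparing — Policy A: T=20561, Policy B: T=2147, Policy C: T=-1081. Lowest is -1081 (Policy C).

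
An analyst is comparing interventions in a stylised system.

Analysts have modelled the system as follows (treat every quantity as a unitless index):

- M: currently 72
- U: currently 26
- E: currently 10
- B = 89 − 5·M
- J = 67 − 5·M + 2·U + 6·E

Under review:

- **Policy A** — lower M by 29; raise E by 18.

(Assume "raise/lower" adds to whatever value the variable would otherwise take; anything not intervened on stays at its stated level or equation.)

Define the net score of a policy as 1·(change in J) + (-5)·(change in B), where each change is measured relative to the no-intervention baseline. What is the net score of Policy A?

Baseline:
  M = 72
  U = 26
  E = 10
  B = 89 − 5·72 = -271
  J = 67 − 5·72 + 2·26 + 6·10 = -181
Policy A (M − 29, E + 18):
  M = 72 − 29 = 43
  U = 26
  E = 10 + 18 = 28
  B = 89 − 5·43 = -126
  J = 67 − 5·43 + 2·26 + 6·28 = 72
ΔJ = 72 − (-181) = 253; ΔB = -126 − (-271) = 145
Score = 1·253 + (-5)·145 = -472

-472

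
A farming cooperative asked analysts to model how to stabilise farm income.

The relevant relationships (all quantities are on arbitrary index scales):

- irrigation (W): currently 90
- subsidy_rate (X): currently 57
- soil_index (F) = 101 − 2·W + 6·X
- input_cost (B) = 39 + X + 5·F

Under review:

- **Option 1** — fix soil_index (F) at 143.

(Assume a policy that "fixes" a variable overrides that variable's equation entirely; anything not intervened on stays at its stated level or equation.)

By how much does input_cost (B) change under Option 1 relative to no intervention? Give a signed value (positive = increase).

-600

Baseline:
  W = 90
  X = 57
  F = 101 − 2·90 + 6·57 = 263
  B = 39 + 57 + 5·263 = 1411
Option 1 (F := 143):
  W = 90
  X = 57
  F = 143
  B = 39 + 57 + 5·143 = 811
Change in B: 811 − 1411 = -600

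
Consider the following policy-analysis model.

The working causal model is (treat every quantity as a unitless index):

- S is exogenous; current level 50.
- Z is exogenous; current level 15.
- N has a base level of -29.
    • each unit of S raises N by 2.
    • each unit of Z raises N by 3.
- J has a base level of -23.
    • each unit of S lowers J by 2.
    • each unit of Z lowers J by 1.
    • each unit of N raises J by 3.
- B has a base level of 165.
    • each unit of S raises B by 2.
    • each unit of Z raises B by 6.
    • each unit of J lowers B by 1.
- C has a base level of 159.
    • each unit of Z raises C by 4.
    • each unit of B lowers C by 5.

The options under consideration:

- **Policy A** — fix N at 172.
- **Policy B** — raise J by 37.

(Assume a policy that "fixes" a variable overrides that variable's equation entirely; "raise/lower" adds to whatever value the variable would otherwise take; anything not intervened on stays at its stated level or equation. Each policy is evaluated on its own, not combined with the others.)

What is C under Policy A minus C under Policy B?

655

Policy A (N := 172):
  S = 50
  Z = 15
  N = 172
  J = -23 − 2·50 − 15 + 3·172 = 378
  B = 165 + 2·50 + 6·15 − 378 = -23
  C = 159 + 4·15 − 5·(-23) = 334
Policy B (J + 37):
  S = 50
  Z = 15
  N = -29 + 2·50 + 3·15 = 116
  J = -23 − 2·50 − 15 + 3·116 (+37 from intervention) = 247
  B = 165 + 2·50 + 6·15 − 247 = 108
  C = 159 + 4·15 − 5·108 = -321
C: 334 − (-321) = 655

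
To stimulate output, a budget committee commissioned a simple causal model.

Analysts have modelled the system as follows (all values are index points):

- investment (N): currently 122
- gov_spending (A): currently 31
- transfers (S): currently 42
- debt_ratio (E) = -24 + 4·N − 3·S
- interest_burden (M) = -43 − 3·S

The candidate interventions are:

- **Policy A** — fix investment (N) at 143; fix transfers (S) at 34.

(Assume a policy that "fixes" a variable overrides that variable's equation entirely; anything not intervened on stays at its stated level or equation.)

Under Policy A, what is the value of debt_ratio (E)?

446

Policy A (N := 143, S := 34):
  N = 143
  S = 34
  E = -24 + 4·143 − 3·34 = 446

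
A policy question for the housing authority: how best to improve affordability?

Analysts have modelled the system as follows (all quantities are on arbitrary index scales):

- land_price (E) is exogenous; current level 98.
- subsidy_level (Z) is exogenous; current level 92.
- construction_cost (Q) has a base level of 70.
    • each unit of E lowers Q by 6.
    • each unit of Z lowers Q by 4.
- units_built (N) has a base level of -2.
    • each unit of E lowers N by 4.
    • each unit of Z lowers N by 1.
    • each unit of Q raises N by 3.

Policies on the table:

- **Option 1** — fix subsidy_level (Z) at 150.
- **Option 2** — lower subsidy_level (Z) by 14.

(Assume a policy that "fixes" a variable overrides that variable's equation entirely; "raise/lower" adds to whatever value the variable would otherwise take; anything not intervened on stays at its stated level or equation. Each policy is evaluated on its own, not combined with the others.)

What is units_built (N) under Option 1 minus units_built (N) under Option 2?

Option 1 (Z := 150):
  E = 98
  Z = 150
  Q = 70 − 6·98 − 4·150 = -1118
  N = -2 − 4·98 − 150 + 3·(-1118) = -3898
Option 2 (Z − 14):
  E = 98
  Z = 92 − 14 = 78
  Q = 70 − 6·98 − 4·78 = -830
  N = -2 − 4·98 − 78 + 3·(-830) = -2962
N: -3898 − (-2962) = -936

-936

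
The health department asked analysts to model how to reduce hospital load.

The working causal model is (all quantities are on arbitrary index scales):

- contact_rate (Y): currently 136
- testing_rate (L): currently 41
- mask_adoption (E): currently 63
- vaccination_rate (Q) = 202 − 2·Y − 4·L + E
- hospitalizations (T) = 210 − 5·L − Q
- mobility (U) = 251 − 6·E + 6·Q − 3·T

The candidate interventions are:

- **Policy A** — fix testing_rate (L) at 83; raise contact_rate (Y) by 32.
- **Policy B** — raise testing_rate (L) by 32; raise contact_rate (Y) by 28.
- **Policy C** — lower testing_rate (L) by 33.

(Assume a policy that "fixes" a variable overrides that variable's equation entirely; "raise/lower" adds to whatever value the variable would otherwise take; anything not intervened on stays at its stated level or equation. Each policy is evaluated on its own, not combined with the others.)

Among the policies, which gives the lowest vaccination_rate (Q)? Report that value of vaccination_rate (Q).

-403

Policy A (L := 83, Y + 32):
  Y = 136 + 32 = 168
  L = 83
  E = 63
  Q = 202 − 2·168 − 4·83 + 63 = -403
Policy B (L + 32, Y + 28):
  Y = 136 + 28 = 164
  L = 41 + 32 = 73
  E = 63
  Q = 202 − 2·164 − 4·73 + 63 = -355
Policy C (L − 33):
  Y = 136
  L = 41 − 33 = 8
  E = 63
  Q = 202 − 2·136 − 4·8 + 63 = -39
Comparing — Policy A: Q=-403, Policy B: Q=-355, Policy C: Q=-39. Lowest is -403 (Policy A).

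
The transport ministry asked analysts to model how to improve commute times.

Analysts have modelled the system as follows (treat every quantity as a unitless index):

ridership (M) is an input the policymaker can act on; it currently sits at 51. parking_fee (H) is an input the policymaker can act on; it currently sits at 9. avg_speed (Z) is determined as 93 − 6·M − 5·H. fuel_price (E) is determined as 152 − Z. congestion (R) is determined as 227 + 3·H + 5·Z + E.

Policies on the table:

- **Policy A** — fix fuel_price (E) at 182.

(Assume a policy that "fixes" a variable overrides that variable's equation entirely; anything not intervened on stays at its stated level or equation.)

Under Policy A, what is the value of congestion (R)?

-854

Policy A (E := 182):
  M = 51
  H = 9
  Z = 93 − 6·51 − 5·9 = -258
  E = 182
  R = 227 + 3·9 + 5·(-258) + 182 = -854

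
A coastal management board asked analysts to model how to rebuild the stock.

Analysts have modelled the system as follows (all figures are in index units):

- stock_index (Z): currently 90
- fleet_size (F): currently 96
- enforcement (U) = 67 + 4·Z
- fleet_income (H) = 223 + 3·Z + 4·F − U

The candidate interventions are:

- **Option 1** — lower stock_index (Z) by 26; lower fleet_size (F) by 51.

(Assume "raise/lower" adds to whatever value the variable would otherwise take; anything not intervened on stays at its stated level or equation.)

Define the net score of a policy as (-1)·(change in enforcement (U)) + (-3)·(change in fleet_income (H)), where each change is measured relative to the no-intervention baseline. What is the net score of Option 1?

638

Baseline:
  Z = 90
  F = 96
  U = 67 + 4·90 = 427
  H = 223 + 3·90 + 4·96 − 427 = 450
Option 1 (Z − 26, F − 51):
  Z = 90 − 26 = 64
  F = 96 − 51 = 45
  U = 67 + 4·64 = 323
  H = 223 + 3·64 + 4·45 − 323 = 272
ΔU = 323 − 427 = -104; ΔH = 272 − 450 = -178
Score = (-1)·(-104) + (-3)·(-178) = 638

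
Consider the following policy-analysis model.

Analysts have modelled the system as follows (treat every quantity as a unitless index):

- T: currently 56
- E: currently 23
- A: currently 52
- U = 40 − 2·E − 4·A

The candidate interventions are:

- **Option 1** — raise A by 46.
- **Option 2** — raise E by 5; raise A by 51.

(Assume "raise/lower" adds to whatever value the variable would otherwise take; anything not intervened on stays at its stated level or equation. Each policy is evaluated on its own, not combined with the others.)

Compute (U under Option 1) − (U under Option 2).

Option 1 (A + 46):
  E = 23
  A = 52 + 46 = 98
  U = 40 − 2·23 − 4·98 = -398
Option 2 (E + 5, A + 51):
  E = 23 + 5 = 28
  A = 52 + 51 = 103
  U = 40 − 2·28 − 4·103 = -428
U: -398 − (-428) = 30

30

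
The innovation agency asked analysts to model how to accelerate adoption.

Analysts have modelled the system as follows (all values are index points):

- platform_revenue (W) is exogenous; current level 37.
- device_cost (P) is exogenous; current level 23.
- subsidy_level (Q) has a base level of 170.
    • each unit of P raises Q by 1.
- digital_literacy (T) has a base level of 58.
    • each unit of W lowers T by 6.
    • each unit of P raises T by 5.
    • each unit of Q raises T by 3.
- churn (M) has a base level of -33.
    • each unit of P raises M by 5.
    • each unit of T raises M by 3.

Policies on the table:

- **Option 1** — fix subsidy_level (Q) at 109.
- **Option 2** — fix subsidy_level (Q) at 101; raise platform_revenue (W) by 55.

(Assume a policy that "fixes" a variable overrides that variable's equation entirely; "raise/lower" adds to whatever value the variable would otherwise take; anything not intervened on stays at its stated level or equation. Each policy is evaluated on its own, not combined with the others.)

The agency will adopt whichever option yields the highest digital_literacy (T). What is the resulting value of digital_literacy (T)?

Option 1 (Q := 109):
  W = 37
  P = 23
  Q = 109
  T = 58 − 6·37 + 5·23 + 3·109 = 278
Option 2 (Q := 101, W + 55):
  W = 37 + 55 = 92
  P = 23
  Q = 101
  T = 58 − 6·92 + 5·23 + 3·101 = -76
Comparing — Option 1: T=278, Option 2: T=-76. Highest is 278 (Option 1).

278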